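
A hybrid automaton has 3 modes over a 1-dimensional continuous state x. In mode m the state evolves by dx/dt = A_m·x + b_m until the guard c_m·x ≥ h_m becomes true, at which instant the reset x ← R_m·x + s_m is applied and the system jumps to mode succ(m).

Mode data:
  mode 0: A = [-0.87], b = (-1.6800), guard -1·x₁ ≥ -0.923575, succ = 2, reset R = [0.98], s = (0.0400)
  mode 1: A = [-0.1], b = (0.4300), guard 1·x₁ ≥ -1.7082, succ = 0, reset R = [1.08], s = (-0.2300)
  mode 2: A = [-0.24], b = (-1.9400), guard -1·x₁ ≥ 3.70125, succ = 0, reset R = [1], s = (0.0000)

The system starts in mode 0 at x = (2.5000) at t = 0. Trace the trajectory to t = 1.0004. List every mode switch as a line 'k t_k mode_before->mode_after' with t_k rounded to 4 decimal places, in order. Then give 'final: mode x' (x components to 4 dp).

1 0.5054 0->2
final: 2 -0.0662

Mode 0: guard c·x = -0.9236 hit at Δt = 0.5054 (t = 0.5054), x⁻ = (0.9236) → reset → x⁺ = (0.9451), jump to mode 2
Mode 2: flow for 0.4950 to horizon, guard not reached → x = (-0.0662)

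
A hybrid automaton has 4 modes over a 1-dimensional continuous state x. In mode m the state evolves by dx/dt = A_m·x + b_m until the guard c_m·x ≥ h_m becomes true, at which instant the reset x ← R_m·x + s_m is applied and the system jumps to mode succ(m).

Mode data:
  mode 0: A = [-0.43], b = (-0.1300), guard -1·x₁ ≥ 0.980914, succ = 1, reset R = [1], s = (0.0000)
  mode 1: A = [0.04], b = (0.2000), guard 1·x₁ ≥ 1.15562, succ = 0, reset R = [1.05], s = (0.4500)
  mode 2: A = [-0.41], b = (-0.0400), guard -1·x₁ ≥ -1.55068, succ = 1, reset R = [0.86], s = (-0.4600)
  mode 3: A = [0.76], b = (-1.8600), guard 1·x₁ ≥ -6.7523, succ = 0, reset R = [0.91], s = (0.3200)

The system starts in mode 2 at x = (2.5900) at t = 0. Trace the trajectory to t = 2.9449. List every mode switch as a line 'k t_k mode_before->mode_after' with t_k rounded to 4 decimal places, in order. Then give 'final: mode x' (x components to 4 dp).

1 1.1925 2->1
2 2.3650 1->0
final: 0 1.2296

Mode 2: guard c·x = -1.5507 hit at Δt = 1.1925 (t = 1.1925), x⁻ = (1.5507) → reset → x⁺ = (0.8736), jump to mode 1
Mode 1: guard c·x = 1.1556 hit at Δt = 1.1725 (t = 2.3650), x⁻ = (1.1556) → reset → x⁺ = (1.6634), jump to mode 0
Mode 0: flow for 0.5799 to horizon, guard not reached → x = (1.2296)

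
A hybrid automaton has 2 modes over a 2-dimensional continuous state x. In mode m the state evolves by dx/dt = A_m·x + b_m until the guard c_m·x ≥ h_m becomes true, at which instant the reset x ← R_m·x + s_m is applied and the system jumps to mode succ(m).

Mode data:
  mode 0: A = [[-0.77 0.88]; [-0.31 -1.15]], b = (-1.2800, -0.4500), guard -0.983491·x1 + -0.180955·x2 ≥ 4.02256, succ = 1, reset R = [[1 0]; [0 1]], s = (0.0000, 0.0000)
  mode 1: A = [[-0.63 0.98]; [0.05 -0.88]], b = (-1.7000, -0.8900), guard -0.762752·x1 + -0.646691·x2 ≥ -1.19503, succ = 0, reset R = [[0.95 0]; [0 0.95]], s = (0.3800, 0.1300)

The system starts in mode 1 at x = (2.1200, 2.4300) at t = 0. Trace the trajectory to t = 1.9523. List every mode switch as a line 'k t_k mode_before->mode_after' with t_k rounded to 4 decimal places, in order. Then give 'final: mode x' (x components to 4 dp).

1 0.8496 1->0
final: 0 -0.3000 -0.1250

Mode 1: guard c·x = -1.1950 hit at Δt = 0.8496 (t = 0.8496), x⁻ = (1.0031, 0.6647) → reset → x⁺ = (1.3330, 0.7615), jump to mode 0
Mode 0: flow for 1.1027 to horizon, guard not reached → x = (-0.3000, -0.1250)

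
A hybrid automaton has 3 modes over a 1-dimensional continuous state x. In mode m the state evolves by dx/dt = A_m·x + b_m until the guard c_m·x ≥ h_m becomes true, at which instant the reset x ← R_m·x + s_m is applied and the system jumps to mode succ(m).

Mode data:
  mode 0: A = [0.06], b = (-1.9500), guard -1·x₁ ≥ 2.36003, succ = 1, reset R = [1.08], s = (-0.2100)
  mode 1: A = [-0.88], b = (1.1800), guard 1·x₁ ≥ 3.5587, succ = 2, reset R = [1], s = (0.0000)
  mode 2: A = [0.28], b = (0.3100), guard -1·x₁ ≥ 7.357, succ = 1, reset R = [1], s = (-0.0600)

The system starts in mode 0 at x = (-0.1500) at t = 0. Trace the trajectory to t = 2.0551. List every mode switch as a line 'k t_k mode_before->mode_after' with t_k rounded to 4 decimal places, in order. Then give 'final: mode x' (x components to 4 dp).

1 1.0916 0->1
final: 1 -0.4151

Mode 0: guard c·x = 2.3600 hit at Δt = 1.0916 (t = 1.0916), x⁻ = (-2.3600) → reset → x⁺ = (-2.7588), jump to mode 1
Mode 1: flow for 0.9635 to horizon, guard not reached → x = (-0.4151)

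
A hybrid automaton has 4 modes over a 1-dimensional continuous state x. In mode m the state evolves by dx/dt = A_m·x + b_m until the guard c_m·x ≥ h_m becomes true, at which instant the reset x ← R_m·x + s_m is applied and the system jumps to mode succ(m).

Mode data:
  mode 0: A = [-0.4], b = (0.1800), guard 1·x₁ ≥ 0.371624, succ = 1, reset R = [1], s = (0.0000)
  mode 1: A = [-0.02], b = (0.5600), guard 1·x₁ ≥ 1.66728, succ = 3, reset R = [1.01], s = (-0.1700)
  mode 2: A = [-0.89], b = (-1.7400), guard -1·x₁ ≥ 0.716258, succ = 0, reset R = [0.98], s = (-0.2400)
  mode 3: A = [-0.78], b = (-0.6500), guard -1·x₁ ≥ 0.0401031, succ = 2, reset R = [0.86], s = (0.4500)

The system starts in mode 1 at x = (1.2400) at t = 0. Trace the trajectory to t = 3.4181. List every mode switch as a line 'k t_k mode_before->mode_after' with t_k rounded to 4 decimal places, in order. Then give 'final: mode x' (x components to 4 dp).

1 0.8048 1->3
2 2.1957 3->2
3 2.9249 2->0
final: 0 -0.6927

Mode 1: guard c·x = 1.6673 hit at Δt = 0.8048 (t = 0.8048), x⁻ = (1.6673) → reset → x⁺ = (1.5140), jump to mode 3
Mode 3: guard c·x = 0.0401 hit at Δt = 1.3909 (t = 2.1957), x⁻ = (-0.0401) → reset → x⁺ = (0.4155), jump to mode 2
Mode 2: guard c·x = 0.7163 hit at Δt = 0.7292 (t = 2.9249), x⁻ = (-0.7163) → reset → x⁺ = (-0.9419), jump to mode 0
Mode 0: flow for 0.4932 to horizon, guard not reached → x = (-0.6927)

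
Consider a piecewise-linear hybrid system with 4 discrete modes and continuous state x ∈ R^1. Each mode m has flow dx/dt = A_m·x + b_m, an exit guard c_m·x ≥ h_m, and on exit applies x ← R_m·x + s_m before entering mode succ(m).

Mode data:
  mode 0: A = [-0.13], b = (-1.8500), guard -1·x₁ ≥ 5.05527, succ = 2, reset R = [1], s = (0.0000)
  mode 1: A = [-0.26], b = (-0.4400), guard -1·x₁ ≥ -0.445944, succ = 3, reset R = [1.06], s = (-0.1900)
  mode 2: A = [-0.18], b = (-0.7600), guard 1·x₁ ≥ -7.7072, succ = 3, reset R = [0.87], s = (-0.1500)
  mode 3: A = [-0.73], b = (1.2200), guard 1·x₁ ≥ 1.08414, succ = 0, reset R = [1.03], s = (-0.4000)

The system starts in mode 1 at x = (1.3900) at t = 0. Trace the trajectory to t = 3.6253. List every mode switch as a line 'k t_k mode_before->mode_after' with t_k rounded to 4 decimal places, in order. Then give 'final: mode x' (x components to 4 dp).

Mode 1: guard c·x = -0.4459 hit at Δt = 1.4065 (t = 1.4065), x⁻ = (0.4459) → reset → x⁺ = (0.2827), jump to mode 3
Mode 3: guard c·x = 1.0841 hit at Δt = 1.1792 (t = 2.5857), x⁻ = (1.0841) → reset → x⁺ = (0.7167), jump to mode 0
Mode 0: flow for 1.0396 to horizon, guard not reached → x = (-1.1729)

1 1.4065 1->3
2 2.5857 3->0
final: 0 -1.1729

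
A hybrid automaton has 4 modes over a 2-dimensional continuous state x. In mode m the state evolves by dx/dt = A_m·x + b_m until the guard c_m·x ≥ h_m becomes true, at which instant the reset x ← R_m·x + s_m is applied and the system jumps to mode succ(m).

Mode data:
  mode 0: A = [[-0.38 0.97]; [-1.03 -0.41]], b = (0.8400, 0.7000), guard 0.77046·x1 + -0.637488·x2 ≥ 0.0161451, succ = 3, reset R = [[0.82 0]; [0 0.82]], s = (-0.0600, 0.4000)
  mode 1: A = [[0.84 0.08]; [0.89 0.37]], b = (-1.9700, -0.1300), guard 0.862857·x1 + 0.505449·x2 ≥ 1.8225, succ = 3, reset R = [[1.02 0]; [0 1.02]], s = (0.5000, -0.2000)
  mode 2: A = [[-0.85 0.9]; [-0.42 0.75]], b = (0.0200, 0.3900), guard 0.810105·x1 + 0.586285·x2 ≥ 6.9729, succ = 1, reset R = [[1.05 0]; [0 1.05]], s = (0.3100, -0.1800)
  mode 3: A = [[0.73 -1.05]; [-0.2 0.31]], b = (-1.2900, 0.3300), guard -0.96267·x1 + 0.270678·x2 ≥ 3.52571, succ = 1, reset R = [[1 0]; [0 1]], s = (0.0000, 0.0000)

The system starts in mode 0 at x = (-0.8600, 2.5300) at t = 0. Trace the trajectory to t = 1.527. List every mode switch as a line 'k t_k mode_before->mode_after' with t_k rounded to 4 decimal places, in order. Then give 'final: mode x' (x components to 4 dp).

1 0.8285 0->3
final: 3 -1.2413 2.6575

Mode 0: guard c·x = 0.0161 hit at Δt = 0.8285 (t = 0.8285), x⁻ = (1.5922, 1.8989) → reset → x⁺ = (1.2456, 1.9571), jump to mode 3
Mode 3: flow for 0.6985 to horizon, guard not reached → x = (-1.2413, 2.6575)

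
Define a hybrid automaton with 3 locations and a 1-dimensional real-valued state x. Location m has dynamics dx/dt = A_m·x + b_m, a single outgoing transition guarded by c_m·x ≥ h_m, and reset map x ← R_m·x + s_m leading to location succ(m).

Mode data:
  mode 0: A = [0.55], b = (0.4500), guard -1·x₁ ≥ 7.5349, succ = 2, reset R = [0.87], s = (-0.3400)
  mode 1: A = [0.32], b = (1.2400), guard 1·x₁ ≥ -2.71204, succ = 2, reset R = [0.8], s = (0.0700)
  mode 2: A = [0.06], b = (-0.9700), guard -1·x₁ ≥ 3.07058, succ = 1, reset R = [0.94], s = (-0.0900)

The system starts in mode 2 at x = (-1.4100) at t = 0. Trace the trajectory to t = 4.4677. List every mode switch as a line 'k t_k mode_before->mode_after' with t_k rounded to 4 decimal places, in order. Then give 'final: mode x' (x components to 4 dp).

Mode 2: guard c·x = 3.0706 hit at Δt = 1.5046 (t = 1.5046), x⁻ = (-3.0706) → reset → x⁺ = (-2.9763), jump to mode 1
Mode 1: guard c·x = -2.7120 hit at Δt = 0.8057 (t = 2.3103), x⁻ = (-2.7120) → reset → x⁺ = (-2.0996), jump to mode 2
Mode 2: guard c·x = 3.0706 hit at Δt = 0.8632 (t = 3.1735), x⁻ = (-3.0706) → reset → x⁺ = (-2.9763), jump to mode 1
Mode 1: guard c·x = -2.7120 hit at Δt = 0.8057 (t = 3.9792), x⁻ = (-2.7120) → reset → x⁺ = (-2.0996), jump to mode 2
Mode 2: flow for 0.4885 to horizon, guard not reached → x = (-2.6430)

1 1.5046 2->1
2 2.3103 1->2
3 3.1735 2->1
4 3.9792 1->2
final: 2 -2.6430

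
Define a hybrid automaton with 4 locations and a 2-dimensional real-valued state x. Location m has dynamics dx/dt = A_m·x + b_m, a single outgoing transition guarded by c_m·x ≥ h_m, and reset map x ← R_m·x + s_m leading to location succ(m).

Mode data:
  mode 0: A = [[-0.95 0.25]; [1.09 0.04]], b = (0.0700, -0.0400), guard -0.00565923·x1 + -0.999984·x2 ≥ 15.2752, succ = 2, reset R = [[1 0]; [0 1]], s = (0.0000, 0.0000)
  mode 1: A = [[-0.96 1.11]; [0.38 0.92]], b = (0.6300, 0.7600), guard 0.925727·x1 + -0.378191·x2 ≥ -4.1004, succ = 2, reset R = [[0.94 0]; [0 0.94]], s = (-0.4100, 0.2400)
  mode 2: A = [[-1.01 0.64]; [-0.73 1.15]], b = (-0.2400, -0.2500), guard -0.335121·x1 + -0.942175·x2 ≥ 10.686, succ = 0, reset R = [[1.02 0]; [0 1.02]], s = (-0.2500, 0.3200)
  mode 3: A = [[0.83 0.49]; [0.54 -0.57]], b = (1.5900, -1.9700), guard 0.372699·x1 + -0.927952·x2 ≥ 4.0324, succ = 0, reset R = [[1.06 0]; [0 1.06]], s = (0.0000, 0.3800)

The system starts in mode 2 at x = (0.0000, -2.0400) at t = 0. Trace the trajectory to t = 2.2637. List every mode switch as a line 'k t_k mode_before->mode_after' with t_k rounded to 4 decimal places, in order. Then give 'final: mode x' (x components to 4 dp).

1 1.5551 2->0
final: 0 -3.3342 -13.0451

Mode 2: guard c·x = 10.6860 hit at Δt = 1.5551 (t = 1.5551), x⁻ = (-3.3280, -10.1581) → reset → x⁺ = (-3.6446, -10.0413), jump to mode 0
Mode 0: flow for 0.7086 to horizon, guard not reached → x = (-3.3342, -13.0451)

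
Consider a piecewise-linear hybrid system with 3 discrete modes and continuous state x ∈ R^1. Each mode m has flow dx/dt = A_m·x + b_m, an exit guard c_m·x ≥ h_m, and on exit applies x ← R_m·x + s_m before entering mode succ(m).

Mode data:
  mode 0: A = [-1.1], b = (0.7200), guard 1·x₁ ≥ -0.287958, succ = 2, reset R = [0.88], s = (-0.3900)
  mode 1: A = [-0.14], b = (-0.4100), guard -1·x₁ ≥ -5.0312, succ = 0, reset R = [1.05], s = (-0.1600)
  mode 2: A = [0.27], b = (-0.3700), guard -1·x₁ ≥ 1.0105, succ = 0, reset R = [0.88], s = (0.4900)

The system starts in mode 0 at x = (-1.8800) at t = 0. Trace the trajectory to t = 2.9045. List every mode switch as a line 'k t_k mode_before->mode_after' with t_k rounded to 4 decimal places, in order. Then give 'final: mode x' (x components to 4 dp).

1 0.8993 0->2
2 1.5195 2->0
3 1.6210 0->2
4 2.2412 2->0
5 2.3426 0->2
final: 2 -0.9733

Mode 0: guard c·x = -0.2880 hit at Δt = 0.8993 (t = 0.8993), x⁻ = (-0.2880) → reset → x⁺ = (-0.6434), jump to mode 2
Mode 2: guard c·x = 1.0105 hit at Δt = 0.6202 (t = 1.5195), x⁻ = (-1.0105) → reset → x⁺ = (-0.3992), jump to mode 0
Mode 0: guard c·x = -0.2880 hit at Δt = 0.1015 (t = 1.6210), x⁻ = (-0.2880) → reset → x⁺ = (-0.6434), jump to mode 2
Mode 2: guard c·x = 1.0105 hit at Δt = 0.6202 (t = 2.2412), x⁻ = (-1.0105) → reset → x⁺ = (-0.3992), jump to mode 0
Mode 0: guard c·x = -0.2880 hit at Δt = 0.1015 (t = 2.3426), x⁻ = (-0.2880) → reset → x⁺ = (-0.6434), jump to mode 2
Mode 2: flow for 0.5619 to horizon, guard not reached → x = (-0.9733)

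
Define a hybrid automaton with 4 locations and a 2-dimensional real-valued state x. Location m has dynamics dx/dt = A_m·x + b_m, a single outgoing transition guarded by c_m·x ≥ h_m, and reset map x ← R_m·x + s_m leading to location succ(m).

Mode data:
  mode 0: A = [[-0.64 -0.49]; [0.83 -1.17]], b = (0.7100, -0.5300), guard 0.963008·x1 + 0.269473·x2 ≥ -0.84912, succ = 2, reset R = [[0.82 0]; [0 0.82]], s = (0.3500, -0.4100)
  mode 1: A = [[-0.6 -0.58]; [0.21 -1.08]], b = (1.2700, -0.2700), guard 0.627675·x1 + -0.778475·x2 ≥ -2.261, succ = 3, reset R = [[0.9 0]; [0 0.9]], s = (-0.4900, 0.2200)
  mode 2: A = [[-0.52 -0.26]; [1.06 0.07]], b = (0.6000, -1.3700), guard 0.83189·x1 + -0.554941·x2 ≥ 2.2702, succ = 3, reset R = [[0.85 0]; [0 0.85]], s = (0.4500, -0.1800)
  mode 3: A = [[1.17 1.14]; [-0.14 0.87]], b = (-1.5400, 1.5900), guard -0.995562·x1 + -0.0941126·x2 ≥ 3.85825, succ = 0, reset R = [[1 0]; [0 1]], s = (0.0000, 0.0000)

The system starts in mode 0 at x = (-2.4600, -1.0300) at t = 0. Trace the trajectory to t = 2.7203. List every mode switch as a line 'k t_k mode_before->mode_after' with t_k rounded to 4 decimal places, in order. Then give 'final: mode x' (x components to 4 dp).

Mode 0: guard c·x = -0.8491 hit at Δt = 0.8610 (t = 0.8610), x⁻ = (-0.5374, -1.2305) → reset → x⁺ = (-0.0907, -1.4190), jump to mode 2
Mode 2: guard c·x = 2.2702 hit at Δt = 1.1777 (t = 2.0387), x⁻ = (0.9794, -2.6226) → reset → x⁺ = (1.2825, -2.4092), jump to mode 3
Mode 3: flow for 0.6816 to horizon, guard not reached → x = (-1.8722, -2.8925)

1 0.8610 0->2
2 2.0387 2->3
final: 3 -1.8722 -2.8925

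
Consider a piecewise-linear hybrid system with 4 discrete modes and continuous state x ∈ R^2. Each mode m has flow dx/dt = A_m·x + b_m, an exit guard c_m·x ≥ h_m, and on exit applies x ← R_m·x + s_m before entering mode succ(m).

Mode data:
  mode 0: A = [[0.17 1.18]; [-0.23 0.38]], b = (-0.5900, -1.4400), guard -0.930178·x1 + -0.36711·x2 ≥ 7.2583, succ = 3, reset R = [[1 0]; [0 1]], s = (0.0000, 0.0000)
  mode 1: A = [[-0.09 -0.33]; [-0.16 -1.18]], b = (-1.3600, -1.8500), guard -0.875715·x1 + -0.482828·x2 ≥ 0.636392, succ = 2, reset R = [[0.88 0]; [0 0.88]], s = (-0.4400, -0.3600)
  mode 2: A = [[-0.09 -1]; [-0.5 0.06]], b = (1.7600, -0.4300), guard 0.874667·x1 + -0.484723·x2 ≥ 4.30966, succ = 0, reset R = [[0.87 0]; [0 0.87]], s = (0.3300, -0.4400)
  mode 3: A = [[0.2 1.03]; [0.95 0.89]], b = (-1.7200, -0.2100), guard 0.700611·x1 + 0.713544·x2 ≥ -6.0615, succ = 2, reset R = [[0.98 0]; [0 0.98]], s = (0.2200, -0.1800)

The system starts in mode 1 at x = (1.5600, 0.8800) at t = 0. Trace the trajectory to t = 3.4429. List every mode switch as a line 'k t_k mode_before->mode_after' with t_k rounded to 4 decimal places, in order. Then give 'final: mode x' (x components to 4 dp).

1 1.3041 1->2
2 2.4550 2->0
final: 0 -2.3052 -6.0940

Mode 1: guard c·x = 0.6364 hit at Δt = 1.3041 (t = 1.3041), x⁻ = (-0.1267, -1.0883) → reset → x⁺ = (-0.5515, -1.3177), jump to mode 2
Mode 2: guard c·x = 4.3097 hit at Δt = 1.1509 (t = 2.4550), x⁻ = (3.4261, -2.7087) → reset → x⁺ = (3.3107, -2.7966), jump to mode 0
Mode 0: flow for 0.9879 to horizon, guard not reached → x = (-2.3052, -6.0940)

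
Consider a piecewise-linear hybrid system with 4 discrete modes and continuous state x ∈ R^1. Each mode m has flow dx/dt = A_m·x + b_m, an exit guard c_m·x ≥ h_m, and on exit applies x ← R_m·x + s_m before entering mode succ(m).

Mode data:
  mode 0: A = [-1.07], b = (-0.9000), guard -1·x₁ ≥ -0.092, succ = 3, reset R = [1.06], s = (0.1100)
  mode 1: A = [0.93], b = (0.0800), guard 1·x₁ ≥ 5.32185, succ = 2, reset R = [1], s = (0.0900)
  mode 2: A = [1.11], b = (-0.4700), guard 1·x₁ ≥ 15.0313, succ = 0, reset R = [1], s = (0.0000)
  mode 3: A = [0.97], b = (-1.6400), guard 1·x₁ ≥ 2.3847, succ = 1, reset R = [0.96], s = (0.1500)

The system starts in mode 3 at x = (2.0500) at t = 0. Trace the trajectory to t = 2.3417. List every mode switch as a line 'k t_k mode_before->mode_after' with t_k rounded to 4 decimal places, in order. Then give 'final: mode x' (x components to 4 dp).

1 0.6787 3->1
2 1.4975 1->2
final: 2 13.1562

Mode 3: guard c·x = 2.3847 hit at Δt = 0.6787 (t = 0.6787), x⁻ = (2.3847) → reset → x⁺ = (2.4393), jump to mode 1
Mode 1: guard c·x = 5.3219 hit at Δt = 0.8188 (t = 1.4975), x⁻ = (5.3219) → reset → x⁺ = (5.4119), jump to mode 2
Mode 2: flow for 0.8442 to horizon, guard not reached → x = (13.1562)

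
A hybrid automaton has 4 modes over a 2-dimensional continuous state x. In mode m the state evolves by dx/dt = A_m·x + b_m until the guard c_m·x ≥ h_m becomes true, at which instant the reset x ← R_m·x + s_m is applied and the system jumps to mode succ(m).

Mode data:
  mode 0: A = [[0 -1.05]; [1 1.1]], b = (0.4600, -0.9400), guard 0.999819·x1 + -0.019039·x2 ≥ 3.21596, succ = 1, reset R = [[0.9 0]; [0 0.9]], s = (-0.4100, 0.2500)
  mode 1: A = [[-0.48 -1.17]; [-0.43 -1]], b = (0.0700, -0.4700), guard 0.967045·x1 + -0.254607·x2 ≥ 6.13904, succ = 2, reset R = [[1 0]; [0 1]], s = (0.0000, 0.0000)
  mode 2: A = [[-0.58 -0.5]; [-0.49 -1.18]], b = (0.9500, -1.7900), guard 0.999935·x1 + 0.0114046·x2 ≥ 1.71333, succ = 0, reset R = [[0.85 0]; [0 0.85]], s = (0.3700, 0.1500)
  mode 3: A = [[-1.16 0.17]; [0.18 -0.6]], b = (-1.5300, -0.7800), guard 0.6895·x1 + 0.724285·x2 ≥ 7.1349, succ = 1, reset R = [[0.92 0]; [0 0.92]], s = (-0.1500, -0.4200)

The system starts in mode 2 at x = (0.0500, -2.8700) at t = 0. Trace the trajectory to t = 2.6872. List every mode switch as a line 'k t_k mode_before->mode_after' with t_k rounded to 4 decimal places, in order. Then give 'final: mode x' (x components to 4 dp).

1 1.0692 2->0
2 1.5961 0->1
final: 1 3.1313 -1.6771

Mode 2: guard c·x = 1.7133 hit at Δt = 1.0692 (t = 1.0692), x⁻ = (1.7391, -2.2494) → reset → x⁺ = (1.8482, -1.7620), jump to mode 0
Mode 0: guard c·x = 3.2160 hit at Δt = 0.5269 (t = 1.5961), x⁻ = (3.1769, -2.0794) → reset → x⁺ = (2.4493, -1.6214), jump to mode 1
Mode 1: flow for 1.0911 to horizon, guard not reached → x = (3.1313, -1.6771)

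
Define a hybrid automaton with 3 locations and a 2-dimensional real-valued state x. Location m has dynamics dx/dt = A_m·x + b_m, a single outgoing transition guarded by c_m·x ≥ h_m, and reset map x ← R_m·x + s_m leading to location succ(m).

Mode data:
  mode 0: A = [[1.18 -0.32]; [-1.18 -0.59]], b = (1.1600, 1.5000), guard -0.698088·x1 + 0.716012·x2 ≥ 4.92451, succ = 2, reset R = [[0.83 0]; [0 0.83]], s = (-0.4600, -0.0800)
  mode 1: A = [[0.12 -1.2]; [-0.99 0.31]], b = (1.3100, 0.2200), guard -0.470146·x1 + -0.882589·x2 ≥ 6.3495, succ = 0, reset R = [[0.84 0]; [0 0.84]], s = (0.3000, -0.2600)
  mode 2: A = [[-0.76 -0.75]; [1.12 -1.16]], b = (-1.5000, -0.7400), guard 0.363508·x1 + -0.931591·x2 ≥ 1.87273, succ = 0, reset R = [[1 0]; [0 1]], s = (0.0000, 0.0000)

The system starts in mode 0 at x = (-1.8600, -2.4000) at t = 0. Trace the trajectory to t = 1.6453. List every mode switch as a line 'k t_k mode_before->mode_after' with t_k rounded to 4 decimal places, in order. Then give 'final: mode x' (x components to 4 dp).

Mode 0: guard c·x = 4.9245 hit at Δt = 1.1675 (t = 1.1675), x⁻ = (-4.1916, 2.7910) → reset → x⁺ = (-3.9390, 2.2366), jump to mode 2
Mode 2: flow for 0.4778 to horizon, guard not reached → x = (-3.5262, -0.5404)

1 1.1675 0->2
final: 2 -3.5262 -0.5404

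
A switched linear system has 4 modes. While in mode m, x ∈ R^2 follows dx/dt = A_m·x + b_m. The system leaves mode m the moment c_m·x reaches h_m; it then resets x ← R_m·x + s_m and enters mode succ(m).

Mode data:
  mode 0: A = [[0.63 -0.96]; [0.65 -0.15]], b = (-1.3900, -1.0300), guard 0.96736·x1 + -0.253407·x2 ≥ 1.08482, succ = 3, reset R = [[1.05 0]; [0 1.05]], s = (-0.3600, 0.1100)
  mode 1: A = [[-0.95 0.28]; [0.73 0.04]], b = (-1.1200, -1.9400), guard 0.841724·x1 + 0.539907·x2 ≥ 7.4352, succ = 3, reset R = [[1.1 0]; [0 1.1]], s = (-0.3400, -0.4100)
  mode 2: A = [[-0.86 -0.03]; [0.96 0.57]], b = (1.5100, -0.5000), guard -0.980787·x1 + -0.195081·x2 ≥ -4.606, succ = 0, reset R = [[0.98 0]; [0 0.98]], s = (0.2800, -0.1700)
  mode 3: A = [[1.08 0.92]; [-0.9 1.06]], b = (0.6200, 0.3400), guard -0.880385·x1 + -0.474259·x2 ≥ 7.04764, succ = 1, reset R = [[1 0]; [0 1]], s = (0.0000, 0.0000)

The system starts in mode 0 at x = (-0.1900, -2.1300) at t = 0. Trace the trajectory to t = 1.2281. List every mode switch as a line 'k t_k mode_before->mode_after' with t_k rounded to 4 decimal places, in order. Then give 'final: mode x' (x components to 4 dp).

Mode 0: guard c·x = 1.0848 hit at Δt = 0.6847 (t = 0.6847), x⁻ = (0.4523, -2.5542) → reset → x⁺ = (0.1149, -2.5719), jump to mode 3
Mode 3: flow for 0.5434 to horizon, guard not reached → x = (-1.5207, -4.0033)

1 0.6847 0->3
final: 3 -1.5207 -4.0033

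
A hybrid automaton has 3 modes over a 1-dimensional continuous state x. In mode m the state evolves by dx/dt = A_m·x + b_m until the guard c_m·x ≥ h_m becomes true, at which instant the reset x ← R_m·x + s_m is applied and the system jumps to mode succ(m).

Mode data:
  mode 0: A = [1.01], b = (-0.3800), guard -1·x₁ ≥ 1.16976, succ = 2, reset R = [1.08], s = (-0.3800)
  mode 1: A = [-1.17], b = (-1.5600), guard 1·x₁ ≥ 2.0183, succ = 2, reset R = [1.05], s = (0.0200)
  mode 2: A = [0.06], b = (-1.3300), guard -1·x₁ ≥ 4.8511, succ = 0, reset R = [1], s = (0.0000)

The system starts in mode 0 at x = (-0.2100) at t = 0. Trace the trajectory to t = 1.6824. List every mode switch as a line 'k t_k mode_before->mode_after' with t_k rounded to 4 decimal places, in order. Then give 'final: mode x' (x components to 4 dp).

Mode 0: guard c·x = 1.1698 hit at Δt = 0.9601 (t = 0.9601), x⁻ = (-1.1698) → reset → x⁺ = (-1.6433), jump to mode 2
Mode 2: flow for 0.7223 to horizon, guard not reached → x = (-2.6979)

1 0.9601 0->2
final: 2 -2.6979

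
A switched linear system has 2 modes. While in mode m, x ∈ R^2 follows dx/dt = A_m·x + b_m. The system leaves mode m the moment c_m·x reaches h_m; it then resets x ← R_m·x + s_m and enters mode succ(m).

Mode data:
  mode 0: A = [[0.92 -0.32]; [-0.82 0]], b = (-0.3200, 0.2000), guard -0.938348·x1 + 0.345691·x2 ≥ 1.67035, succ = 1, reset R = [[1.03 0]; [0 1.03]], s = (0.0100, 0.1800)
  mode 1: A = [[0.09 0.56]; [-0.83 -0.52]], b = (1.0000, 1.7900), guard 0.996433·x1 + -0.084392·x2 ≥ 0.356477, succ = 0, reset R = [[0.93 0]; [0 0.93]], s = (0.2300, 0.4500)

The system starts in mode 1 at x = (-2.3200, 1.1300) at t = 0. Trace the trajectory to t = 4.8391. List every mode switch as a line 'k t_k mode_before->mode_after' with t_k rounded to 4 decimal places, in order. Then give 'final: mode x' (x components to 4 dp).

1 1.3006 1->0
2 2.5875 0->1
3 3.0162 1->0
4 4.1055 0->1
5 4.4626 1->0
final: 0 0.5124 3.8285

Mode 1: guard c·x = 0.3565 hit at Δt = 1.3006 (t = 1.3006), x⁻ = (0.6046, 2.9148) → reset → x⁺ = (0.7923, 3.1608), jump to mode 0
Mode 0: guard c·x = 1.6704 hit at Δt = 1.2869 (t = 2.5875), x⁻ = (-0.6086, 3.1800) → reset → x⁺ = (-0.6168, 3.4554), jump to mode 1
Mode 1: guard c·x = 0.3565 hit at Δt = 0.4287 (t = 3.0162), x⁻ = (0.6492, 3.4413) → reset → x⁺ = (0.8338, 3.6504), jump to mode 0
Mode 0: guard c·x = 1.6704 hit at Δt = 1.0893 (t = 4.1055), x⁻ = (-0.4518, 3.6054) → reset → x⁺ = (-0.4554, 3.8936), jump to mode 1
Mode 1: guard c·x = 0.3565 hit at Δt = 0.3571 (t = 4.4626), x⁻ = (0.6781, 3.7826) → reset → x⁺ = (0.8606, 3.9678), jump to mode 0
Mode 0: flow for 0.3765 to horizon, guard not reached → x = (0.5124, 3.8285)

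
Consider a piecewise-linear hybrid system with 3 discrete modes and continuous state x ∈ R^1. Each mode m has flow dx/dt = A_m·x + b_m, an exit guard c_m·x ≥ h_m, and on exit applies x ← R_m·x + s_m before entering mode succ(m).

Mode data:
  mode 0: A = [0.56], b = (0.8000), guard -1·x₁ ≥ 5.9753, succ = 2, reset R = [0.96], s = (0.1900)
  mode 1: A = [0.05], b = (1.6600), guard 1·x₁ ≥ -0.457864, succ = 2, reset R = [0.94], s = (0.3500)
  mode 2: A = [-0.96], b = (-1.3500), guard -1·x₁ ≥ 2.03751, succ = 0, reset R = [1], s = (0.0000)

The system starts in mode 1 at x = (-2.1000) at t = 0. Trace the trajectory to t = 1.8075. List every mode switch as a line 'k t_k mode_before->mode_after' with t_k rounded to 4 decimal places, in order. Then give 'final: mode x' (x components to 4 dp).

Mode 1: guard c·x = -0.4579 hit at Δt = 1.0291 (t = 1.0291), x⁻ = (-0.4579) → reset → x⁺ = (-0.0804), jump to mode 2
Mode 2: flow for 0.7784 to horizon, guard not reached → x = (-0.7782)

1 1.0291 1->2
final: 2 -0.7782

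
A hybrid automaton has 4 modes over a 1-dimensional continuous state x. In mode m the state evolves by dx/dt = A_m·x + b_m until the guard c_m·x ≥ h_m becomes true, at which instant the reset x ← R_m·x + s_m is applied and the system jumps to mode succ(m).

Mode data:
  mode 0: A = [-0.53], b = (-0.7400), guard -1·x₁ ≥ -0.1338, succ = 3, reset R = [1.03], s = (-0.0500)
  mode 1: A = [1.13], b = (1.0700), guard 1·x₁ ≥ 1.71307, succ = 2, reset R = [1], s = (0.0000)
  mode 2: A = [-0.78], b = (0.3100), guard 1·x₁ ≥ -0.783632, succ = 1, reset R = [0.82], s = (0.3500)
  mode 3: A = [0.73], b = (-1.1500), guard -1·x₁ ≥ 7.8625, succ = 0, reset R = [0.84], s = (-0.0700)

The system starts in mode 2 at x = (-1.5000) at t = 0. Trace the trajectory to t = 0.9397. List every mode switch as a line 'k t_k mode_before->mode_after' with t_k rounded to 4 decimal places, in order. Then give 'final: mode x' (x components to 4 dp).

Mode 2: guard c·x = -0.7836 hit at Δt = 0.6078 (t = 0.6078), x⁻ = (-0.7836) → reset → x⁺ = (-0.2926), jump to mode 1
Mode 1: flow for 0.3319 to horizon, guard not reached → x = (0.0052)

1 0.6078 2->1
final: 1 0.0052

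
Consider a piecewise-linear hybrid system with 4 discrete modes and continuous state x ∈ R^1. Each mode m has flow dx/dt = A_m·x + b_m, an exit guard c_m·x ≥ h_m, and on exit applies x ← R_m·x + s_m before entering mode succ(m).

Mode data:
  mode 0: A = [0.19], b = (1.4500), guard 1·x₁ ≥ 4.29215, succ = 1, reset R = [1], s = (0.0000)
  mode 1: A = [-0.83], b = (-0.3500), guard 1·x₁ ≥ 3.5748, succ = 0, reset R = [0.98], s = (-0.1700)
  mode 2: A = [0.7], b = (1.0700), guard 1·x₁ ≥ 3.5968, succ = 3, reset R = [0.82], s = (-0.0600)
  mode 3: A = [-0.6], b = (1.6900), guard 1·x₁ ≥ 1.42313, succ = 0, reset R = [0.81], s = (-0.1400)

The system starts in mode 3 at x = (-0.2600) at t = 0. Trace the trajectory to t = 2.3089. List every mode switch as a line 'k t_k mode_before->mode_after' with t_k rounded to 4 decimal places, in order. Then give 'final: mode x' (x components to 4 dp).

Mode 3: guard c·x = 1.4231 hit at Δt = 1.3200 (t = 1.3200), x⁻ = (1.4231) → reset → x⁺ = (1.0127), jump to mode 0
Mode 0: flow for 0.9889 to horizon, guard not reached → x = (2.7995)

1 1.3200 3->0
final: 0 2.7995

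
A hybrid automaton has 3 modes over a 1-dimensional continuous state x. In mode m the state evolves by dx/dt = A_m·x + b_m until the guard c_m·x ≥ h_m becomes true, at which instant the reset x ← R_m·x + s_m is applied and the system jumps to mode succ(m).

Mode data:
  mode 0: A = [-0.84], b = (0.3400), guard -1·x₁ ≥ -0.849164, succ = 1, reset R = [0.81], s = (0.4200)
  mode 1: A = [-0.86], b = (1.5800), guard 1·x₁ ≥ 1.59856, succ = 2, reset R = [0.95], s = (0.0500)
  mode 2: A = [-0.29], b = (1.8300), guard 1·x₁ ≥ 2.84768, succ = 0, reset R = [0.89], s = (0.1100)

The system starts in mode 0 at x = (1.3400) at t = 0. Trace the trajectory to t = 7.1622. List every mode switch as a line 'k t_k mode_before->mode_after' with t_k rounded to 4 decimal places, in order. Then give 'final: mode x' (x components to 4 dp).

Mode 0: guard c·x = -0.8492 hit at Δt = 0.8858 (t = 0.8858), x⁻ = (0.8492) → reset → x⁺ = (1.1078), jump to mode 1
Mode 1: guard c·x = 1.5986 hit at Δt = 1.2991 (t = 2.1849), x⁻ = (1.5986) → reset → x⁺ = (1.5686), jump to mode 2
Mode 2: guard c·x = 2.8477 hit at Δt = 1.0840 (t = 3.2689), x⁻ = (2.8477) → reset → x⁺ = (2.6444), jump to mode 0
Mode 0: guard c·x = -0.8492 hit at Δt = 1.9254 (t = 5.1943), x⁻ = (0.8492) → reset → x⁺ = (1.1078), jump to mode 1
Mode 1: guard c·x = 1.5986 hit at Δt = 1.2991 (t = 6.4934), x⁻ = (1.5986) → reset → x⁺ = (1.5686), jump to mode 2
Mode 2: flow for 0.6688 to horizon, guard not reached → x = (2.4046)

1 0.8858 0->1
2 2.1849 1->2
3 3.2689 2->0
4 5.1943 0->1
5 6.4934 1->2
final: 2 2.4046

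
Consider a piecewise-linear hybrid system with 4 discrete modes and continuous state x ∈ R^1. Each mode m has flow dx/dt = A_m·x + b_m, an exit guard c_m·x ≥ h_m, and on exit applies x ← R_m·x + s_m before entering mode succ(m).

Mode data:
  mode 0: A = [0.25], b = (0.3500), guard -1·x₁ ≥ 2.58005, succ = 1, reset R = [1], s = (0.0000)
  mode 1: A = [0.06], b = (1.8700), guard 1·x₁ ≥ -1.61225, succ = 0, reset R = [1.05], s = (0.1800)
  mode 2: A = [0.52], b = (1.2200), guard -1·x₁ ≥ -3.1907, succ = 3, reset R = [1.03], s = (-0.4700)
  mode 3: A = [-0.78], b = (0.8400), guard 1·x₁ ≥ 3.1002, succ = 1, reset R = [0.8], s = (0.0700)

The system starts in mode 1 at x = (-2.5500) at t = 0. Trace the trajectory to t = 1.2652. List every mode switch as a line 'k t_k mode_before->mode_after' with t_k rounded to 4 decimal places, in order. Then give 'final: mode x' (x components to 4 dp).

1 0.5374 1->0
final: 0 -1.5354

Mode 1: guard c·x = -1.6122 hit at Δt = 0.5374 (t = 0.5374), x⁻ = (-1.6122) → reset → x⁺ = (-1.5129), jump to mode 0
Mode 0: flow for 0.7278 to horizon, guard not reached → x = (-1.5354)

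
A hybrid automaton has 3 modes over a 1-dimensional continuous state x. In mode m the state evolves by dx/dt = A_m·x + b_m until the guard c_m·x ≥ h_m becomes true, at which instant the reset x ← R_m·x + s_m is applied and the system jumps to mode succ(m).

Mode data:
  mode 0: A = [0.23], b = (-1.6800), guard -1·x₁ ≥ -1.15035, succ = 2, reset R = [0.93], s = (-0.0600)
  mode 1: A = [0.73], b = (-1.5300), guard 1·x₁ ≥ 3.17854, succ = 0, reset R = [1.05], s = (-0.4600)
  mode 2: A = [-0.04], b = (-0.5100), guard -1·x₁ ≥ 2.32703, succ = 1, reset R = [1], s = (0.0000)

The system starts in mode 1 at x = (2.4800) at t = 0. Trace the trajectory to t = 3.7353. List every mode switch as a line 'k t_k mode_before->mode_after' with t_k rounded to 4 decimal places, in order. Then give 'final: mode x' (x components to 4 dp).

Mode 1: guard c·x = 3.1785 hit at Δt = 1.4195 (t = 1.4195), x⁻ = (3.1785) → reset → x⁺ = (2.8775), jump to mode 0
Mode 0: guard c·x = -1.1503 hit at Δt = 1.4322 (t = 2.8517), x⁻ = (1.1504) → reset → x⁺ = (1.0098), jump to mode 2
Mode 2: flow for 0.8836 to horizon, guard not reached → x = (0.5320)

1 1.4195 1->0
2 2.8517 0->2
final: 2 0.5320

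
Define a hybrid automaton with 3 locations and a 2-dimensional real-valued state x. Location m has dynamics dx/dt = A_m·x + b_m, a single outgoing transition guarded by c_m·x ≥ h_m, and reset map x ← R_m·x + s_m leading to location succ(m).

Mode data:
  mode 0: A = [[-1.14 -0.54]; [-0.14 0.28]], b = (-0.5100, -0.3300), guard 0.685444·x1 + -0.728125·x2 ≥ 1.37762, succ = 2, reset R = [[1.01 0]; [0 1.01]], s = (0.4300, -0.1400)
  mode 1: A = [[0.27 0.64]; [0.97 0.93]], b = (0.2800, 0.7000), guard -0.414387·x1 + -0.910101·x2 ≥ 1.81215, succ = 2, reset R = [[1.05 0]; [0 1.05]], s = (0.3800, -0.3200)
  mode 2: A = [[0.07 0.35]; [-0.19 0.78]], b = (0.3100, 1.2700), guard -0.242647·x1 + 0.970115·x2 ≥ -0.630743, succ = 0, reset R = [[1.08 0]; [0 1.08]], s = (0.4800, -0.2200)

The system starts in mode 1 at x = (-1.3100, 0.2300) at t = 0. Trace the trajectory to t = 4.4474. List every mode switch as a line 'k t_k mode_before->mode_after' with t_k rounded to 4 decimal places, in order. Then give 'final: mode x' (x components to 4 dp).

1 1.5646 1->2
2 2.5471 2->0
3 3.5197 0->2
final: 2 -0.3008 -2.8855

Mode 1: guard c·x = 1.8121 hit at Δt = 1.5646 (t = 1.5646), x⁻ = (-1.7387, -1.1995) → reset → x⁺ = (-1.4457, -1.5794), jump to mode 2
Mode 2: guard c·x = -0.6307 hit at Δt = 0.9825 (t = 2.5471), x⁻ = (-1.7205, -1.0805) → reset → x⁺ = (-1.3782, -1.3870), jump to mode 0
Mode 0: guard c·x = 1.3776 hit at Δt = 0.9726 (t = 3.5197), x⁻ = (-0.1943, -2.0749) → reset → x⁺ = (0.2338, -2.2357), jump to mode 2
Mode 2: flow for 0.9277 to horizon, guard not reached → x = (-0.3008, -2.8855)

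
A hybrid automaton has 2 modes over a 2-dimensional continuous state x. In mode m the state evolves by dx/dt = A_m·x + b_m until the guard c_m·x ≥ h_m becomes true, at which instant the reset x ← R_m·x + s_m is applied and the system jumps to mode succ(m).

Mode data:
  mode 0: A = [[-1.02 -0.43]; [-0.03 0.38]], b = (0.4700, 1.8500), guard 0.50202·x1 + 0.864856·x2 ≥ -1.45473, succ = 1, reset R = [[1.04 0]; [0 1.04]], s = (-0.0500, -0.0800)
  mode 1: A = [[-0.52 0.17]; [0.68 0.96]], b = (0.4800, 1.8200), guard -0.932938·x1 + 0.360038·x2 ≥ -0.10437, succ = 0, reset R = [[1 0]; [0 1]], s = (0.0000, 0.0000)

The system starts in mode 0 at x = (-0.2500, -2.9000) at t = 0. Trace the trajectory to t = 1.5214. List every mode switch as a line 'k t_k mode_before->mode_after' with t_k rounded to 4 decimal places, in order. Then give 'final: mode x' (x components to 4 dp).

Mode 0: guard c·x = -1.4547 hit at Δt = 0.8716 (t = 0.8716), x⁻ = (0.7848, -2.1376) → reset → x⁺ = (0.7662, -2.3031), jump to mode 1
Mode 1: flow for 0.6498 to horizon, guard not reached → x = (0.5989, -2.2351)

1 0.8716 0->1
final: 1 0.5989 -2.2351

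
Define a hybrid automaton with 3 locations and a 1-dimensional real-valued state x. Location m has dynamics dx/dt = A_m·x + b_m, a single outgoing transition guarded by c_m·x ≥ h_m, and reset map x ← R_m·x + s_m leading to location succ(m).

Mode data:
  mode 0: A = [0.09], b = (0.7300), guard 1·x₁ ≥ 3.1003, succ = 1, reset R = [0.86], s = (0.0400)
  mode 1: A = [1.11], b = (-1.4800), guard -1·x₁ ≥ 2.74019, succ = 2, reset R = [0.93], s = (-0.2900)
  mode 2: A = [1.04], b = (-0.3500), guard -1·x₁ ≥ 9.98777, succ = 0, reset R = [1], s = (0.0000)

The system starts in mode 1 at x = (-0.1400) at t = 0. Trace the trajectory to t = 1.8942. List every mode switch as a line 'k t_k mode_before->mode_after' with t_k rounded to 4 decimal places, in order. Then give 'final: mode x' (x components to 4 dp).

Mode 1: guard c·x = 2.7402 hit at Δt = 0.9162 (t = 0.9162), x⁻ = (-2.7402) → reset → x⁺ = (-2.8384), jump to mode 2
Mode 2: flow for 0.9780 to horizon, guard not reached → x = (-8.4428)

1 0.9162 1->2
final: 2 -8.4428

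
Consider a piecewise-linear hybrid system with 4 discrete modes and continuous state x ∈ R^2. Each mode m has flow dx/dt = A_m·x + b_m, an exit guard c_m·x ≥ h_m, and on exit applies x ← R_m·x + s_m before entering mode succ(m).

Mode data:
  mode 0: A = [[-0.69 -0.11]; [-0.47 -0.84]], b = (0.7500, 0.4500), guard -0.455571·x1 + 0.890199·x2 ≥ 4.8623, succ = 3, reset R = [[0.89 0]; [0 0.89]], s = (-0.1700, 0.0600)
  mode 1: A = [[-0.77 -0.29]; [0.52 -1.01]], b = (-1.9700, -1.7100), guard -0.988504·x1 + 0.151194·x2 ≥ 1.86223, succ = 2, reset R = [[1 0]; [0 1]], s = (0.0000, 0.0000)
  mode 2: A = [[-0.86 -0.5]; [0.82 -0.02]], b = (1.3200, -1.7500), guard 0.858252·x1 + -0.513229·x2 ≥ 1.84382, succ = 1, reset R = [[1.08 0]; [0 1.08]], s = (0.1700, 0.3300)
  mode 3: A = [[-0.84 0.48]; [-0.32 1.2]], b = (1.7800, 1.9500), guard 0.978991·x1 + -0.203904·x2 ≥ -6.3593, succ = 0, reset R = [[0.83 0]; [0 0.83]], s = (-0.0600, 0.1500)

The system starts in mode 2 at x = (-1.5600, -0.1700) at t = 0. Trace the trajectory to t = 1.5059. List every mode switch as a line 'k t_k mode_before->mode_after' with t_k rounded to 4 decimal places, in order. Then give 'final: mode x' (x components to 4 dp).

1 1.0545 2->1
final: 1 0.2025 -1.8304

Mode 2: guard c·x = 1.8438 hit at Δt = 1.0545 (t = 1.0545), x⁻ = (0.8140, -2.2313) → reset → x⁺ = (1.0492, -2.0798), jump to mode 1
Mode 1: flow for 0.4514 to horizon, guard not reached → x = (0.2025, -1.8304)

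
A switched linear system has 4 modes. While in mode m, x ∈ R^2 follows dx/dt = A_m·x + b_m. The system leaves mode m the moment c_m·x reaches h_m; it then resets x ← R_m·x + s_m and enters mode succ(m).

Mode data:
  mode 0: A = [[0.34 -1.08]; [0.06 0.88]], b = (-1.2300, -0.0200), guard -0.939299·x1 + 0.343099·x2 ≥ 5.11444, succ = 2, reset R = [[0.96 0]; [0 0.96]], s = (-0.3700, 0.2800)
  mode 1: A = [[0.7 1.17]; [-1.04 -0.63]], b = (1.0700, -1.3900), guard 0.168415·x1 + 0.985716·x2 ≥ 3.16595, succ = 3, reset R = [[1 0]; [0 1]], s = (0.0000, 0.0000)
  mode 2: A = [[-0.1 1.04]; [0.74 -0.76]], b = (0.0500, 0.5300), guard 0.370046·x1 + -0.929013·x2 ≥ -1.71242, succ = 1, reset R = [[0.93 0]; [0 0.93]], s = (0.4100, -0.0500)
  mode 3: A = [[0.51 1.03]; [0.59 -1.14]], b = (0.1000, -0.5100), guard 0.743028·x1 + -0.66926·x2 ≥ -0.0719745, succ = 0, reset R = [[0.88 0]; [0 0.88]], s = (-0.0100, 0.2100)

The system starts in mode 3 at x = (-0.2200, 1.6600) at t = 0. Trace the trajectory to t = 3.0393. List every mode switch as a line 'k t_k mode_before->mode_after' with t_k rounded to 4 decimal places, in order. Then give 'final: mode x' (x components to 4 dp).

1 0.5685 3->0
2 1.9834 0->2
3 2.6482 2->1
final: 1 -2.7028 0.8333

Mode 3: guard c·x = -0.0720 hit at Δt = 0.5685 (t = 0.5685), x⁻ = (0.5441, 0.7116) → reset → x⁺ = (0.4688, 0.8362), jump to mode 0
Mode 0: guard c·x = 5.1144 hit at Δt = 1.4149 (t = 1.9834), x⁻ = (-4.4722, 2.6632) → reset → x⁺ = (-4.6633, 2.8367), jump to mode 2
Mode 2: guard c·x = -1.7124 hit at Δt = 0.6648 (t = 2.6482), x⁻ = (-3.3170, 0.5220) → reset → x⁺ = (-2.6748, 0.4355), jump to mode 1
Mode 1: flow for 0.3911 to horizon, guard not reached → x = (-2.7028, 0.8333)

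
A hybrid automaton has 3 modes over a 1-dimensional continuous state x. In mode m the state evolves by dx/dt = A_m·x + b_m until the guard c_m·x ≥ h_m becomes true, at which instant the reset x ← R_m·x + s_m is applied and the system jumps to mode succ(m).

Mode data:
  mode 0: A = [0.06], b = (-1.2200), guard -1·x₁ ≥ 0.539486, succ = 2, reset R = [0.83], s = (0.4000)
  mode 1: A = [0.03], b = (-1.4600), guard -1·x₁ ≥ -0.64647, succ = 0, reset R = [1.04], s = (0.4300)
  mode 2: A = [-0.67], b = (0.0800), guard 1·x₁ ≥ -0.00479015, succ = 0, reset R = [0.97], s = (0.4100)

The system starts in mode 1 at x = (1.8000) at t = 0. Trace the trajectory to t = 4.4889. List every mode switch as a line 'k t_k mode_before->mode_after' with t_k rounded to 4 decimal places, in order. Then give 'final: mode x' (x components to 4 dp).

1 0.8105 1->0
2 2.1759 0->2
3 2.6195 2->0
4 3.3915 0->2
5 3.8351 2->0
final: 0 -0.3919

Mode 1: guard c·x = -0.6465 hit at Δt = 0.8105 (t = 0.8105), x⁻ = (0.6465) → reset → x⁺ = (1.1023), jump to mode 0
Mode 0: guard c·x = 0.5395 hit at Δt = 1.3654 (t = 2.1759), x⁻ = (-0.5395) → reset → x⁺ = (-0.0478), jump to mode 2
Mode 2: guard c·x = -0.0048 hit at Δt = 0.4436 (t = 2.6195), x⁻ = (-0.0048) → reset → x⁺ = (0.4054), jump to mode 0
Mode 0: guard c·x = 0.5395 hit at Δt = 0.7721 (t = 3.3915), x⁻ = (-0.5395) → reset → x⁺ = (-0.0478), jump to mode 2
Mode 2: guard c·x = -0.0048 hit at Δt = 0.4436 (t = 3.8351), x⁻ = (-0.0048) → reset → x⁺ = (0.4054), jump to mode 0
Mode 0: flow for 0.6538 to horizon, guard not reached → x = (-0.3919)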